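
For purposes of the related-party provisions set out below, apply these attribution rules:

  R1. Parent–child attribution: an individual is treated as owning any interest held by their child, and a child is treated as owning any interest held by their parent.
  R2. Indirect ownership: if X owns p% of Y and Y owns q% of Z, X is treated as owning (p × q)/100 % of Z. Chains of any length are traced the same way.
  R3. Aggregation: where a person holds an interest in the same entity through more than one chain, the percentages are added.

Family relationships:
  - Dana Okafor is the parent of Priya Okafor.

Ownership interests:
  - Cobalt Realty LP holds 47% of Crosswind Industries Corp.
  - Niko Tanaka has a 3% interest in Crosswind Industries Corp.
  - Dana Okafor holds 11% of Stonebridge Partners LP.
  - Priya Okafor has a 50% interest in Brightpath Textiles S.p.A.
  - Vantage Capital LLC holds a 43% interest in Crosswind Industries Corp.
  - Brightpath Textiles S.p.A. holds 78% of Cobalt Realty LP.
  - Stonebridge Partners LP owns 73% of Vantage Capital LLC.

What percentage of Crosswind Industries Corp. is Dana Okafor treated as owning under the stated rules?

21.7829%

By parent–child attribution (R1), Dana Okafor is treated as owning Priya Okafor's 50% interest in Brightpath Textiles S.p.A.
Chain via Stonebridge Partners LP → Vantage Capital LLC (R2): 11% × 73% × 43% = 3.4529% of Crosswind Industries Corp.
Chain via Brightpath Textiles S.p.A. → Cobalt Realty LP (R2): 50% × 78% × 47% = 18.33% of Crosswind Industries Corp.
Aggregating (R3): 3.4529% + 18.33% = 21.7829%.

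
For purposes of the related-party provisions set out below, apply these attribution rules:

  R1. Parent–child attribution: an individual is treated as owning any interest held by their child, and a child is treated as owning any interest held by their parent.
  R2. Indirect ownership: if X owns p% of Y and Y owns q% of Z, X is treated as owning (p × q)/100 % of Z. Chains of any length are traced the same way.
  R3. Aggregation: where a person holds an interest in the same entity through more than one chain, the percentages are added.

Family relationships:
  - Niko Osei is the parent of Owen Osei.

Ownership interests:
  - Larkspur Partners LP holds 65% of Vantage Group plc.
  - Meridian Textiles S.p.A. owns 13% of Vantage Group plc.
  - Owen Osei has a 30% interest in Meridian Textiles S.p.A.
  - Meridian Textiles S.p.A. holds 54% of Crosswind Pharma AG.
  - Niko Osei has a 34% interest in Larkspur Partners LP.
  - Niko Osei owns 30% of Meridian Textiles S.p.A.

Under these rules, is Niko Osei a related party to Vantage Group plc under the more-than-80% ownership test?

By parent–child attribution (R1), Niko Osei is treated as also owning Owen Osei's interest in Meridian Textiles S.p.A, giving 30% + 30% = 60%.
Chain via Meridian Textiles S.p.A. (R2): 60% × 13% = 7.8% of Vantage Group plc.
Chain via Larkspur Partners LP (R2): 34% × 65% = 22.1% of Vantage Group plc.
Aggregating (R3): 7.8% + 22.1% = 29.9%.
29.9% does not exceed the 80% threshold, so Niko is not a related party to Vantage Group plc.

No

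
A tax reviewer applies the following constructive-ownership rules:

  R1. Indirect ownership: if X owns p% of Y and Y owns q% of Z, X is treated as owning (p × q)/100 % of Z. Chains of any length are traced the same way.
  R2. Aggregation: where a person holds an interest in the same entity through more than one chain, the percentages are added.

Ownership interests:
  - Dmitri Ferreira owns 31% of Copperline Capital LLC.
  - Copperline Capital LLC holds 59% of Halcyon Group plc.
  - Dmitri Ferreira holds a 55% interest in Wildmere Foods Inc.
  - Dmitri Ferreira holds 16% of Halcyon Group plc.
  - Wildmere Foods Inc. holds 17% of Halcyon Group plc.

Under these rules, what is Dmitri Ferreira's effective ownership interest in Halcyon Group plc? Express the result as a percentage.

Chain via Copperline Capital LLC (R1): 31% × 59% = 18.29% of Halcyon Group plc.
Chain via Wildmere Foods Inc. (R1): 55% × 17% = 9.35% of Halcyon Group plc.
Direct interest in Halcyon Group plc: 16%.
Aggregating (R2): 18.29% + 9.35% + 16% = 43.64%.

43.64%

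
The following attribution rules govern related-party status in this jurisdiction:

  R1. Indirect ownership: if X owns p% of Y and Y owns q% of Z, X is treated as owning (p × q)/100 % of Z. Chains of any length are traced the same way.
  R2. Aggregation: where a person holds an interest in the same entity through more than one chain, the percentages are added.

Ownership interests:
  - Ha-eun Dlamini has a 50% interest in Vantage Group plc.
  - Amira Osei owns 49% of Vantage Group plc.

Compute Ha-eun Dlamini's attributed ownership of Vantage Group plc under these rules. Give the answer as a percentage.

Direct interest in Vantage Group plc: 50%.

50%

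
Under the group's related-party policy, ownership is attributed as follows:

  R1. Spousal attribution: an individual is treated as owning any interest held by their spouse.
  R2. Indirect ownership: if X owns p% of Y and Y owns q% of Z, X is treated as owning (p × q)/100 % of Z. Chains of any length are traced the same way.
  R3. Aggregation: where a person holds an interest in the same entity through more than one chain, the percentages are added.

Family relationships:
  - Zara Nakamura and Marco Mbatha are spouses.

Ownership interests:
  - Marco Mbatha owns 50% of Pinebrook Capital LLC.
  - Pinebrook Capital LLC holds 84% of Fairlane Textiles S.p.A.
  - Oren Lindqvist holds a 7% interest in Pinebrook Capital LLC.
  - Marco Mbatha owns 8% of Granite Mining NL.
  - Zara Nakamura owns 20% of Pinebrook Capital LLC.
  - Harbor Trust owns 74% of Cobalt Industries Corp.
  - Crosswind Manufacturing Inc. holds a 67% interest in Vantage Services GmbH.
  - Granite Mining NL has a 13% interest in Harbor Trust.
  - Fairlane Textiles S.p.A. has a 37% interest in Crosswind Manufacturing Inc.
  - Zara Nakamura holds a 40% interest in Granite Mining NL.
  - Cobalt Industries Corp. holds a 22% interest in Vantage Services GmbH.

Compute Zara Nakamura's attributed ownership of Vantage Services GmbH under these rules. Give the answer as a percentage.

By spousal attribution (R1), Zara Nakamura is treated as also owning Marco Mbatha's interest in Granite Mining NL, giving 40% + 8% = 48%.
By spousal attribution (R1), Zara Nakamura is treated as also owning Marco Mbatha's interest in Pinebrook Capital LLC, giving 20% + 50% = 70%.
Chain via Granite Mining NL → Harbor Trust → Cobalt Industries Corp. (R2): 48% × 13% × 74% × 22% = 1.015872% of Vantage Services GmbH.
Chain via Pinebrook Capital LLC → Fairlane Textiles S.p.A. → Crosswind Manufacturing Inc. (R2): 70% × 84% × 37% × 67% = 14.57652% of Vantage Services GmbH.
Aggregating (R3): 1.015872% + 14.57652% = 15.592392%.

15.592392%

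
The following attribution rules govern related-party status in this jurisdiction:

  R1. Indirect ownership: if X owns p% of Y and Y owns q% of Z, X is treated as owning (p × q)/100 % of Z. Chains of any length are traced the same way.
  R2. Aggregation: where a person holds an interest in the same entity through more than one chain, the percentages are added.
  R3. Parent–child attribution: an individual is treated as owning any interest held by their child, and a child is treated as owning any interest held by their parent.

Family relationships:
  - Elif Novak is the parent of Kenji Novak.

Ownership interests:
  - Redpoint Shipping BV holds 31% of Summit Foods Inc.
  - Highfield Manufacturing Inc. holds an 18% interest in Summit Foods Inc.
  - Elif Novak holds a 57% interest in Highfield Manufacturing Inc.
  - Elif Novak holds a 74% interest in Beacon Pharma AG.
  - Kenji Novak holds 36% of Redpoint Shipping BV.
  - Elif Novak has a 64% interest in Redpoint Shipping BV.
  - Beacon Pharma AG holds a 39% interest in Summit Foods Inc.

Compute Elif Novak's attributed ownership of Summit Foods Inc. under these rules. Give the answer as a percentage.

70.12%

By parent–child attribution (R3), Elif Novak is treated as also owning Kenji Novak's interest in Redpoint Shipping BV, giving 64% + 36% = 100%.
Chain via Redpoint Shipping BV (R1): 100% × 31% = 31% of Summit Foods Inc.
Chain via Highfield Manufacturing Inc. (R1): 57% × 18% = 10.26% of Summit Foods Inc.
Chain via Beacon Pharma AG (R1): 74% × 39% = 28.86% of Summit Foods Inc.
Aggregating (R2): 31% + 10.26% + 28.86% = 70.12%.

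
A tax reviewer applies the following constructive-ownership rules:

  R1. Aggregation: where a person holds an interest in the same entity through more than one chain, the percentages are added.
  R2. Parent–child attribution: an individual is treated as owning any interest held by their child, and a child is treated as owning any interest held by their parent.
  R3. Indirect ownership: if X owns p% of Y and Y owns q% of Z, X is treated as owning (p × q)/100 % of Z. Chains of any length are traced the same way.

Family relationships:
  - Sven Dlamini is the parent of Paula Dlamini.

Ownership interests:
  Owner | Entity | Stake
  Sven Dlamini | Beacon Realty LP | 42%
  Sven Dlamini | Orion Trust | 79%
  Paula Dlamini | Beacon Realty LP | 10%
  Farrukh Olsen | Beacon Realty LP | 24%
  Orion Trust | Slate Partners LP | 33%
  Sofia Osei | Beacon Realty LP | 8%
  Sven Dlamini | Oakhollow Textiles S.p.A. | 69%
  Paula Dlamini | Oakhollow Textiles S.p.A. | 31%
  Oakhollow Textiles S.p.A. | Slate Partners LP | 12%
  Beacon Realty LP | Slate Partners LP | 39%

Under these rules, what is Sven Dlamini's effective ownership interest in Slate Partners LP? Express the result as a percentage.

By parent–child attribution (R2), Sven Dlamini is treated as also owning Paula Dlamini's interest in Oakhollow Textiles S.p.A, giving 69% + 31% = 100%.
By parent–child attribution (R2), Sven Dlamini is treated as also owning Paula Dlamini's interest in Beacon Realty LP, giving 42% + 10% = 52%.
Chain via Oakhollow Textiles S.p.A. (R3): 100% × 12% = 12% of Slate Partners LP.
Chain via Beacon Realty LP (R3): 52% × 39% = 20.28% of Slate Partners LP.
Chain via Orion Trust (R3): 79% × 33% = 26.07% of Slate Partners LP.
Aggregating (R1): 12% + 20.28% + 26.07% = 58.35%.

58.35%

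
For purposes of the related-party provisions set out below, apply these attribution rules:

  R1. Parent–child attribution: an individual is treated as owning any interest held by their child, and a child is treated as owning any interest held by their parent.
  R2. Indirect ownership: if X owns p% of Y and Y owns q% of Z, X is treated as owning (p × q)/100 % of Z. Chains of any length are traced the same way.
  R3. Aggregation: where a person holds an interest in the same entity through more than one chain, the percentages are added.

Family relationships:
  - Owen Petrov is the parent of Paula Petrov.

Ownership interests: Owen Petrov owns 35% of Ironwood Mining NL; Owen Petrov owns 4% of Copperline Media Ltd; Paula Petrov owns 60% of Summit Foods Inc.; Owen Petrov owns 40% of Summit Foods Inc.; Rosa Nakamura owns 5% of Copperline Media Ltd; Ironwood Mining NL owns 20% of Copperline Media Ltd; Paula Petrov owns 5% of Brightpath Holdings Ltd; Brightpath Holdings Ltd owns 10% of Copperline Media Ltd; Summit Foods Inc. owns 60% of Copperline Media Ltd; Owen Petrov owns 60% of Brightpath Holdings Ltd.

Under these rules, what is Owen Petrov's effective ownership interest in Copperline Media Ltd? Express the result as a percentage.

77.5%

By parent–child attribution (R1), Owen Petrov is treated as also owning Paula Petrov's interest in Summit Foods Inc, giving 40% + 60% = 100%.
By parent–child attribution (R1), Owen Petrov is treated as also owning Paula Petrov's interest in Brightpath Holdings Ltd, giving 60% + 5% = 65%.
Chain via Ironwood Mining NL (R2): 35% × 20% = 7% of Copperline Media Ltd.
Chain via Summit Foods Inc. (R2): 100% × 60% = 60% of Copperline Media Ltd.
Chain via Brightpath Holdings Ltd (R2): 65% × 10% = 6.5% of Copperline Media Ltd.
Direct interest in Copperline Media Ltd: 4%.
Aggregating (R3): 7% + 60% + 6.5% + 4% = 77.5%.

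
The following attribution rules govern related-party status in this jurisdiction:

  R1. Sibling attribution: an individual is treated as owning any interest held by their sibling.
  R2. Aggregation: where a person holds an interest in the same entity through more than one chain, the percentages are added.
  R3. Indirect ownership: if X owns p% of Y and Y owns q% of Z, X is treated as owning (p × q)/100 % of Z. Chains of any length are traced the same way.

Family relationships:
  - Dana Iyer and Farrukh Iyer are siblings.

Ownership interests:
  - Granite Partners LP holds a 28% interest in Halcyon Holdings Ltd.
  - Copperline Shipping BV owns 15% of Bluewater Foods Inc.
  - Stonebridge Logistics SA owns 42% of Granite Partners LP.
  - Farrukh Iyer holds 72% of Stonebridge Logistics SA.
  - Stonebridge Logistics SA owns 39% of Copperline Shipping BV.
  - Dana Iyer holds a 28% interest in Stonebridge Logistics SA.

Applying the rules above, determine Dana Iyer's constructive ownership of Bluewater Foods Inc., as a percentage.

By sibling attribution (R1), Dana Iyer is treated as also owning Farrukh Iyer's interest in Stonebridge Logistics SA, giving 28% + 72% = 100%.
Chain via Stonebridge Logistics SA → Copperline Shipping BV (R3): 100% × 39% × 15% = 5.85% of Bluewater Foods Inc.

5.85%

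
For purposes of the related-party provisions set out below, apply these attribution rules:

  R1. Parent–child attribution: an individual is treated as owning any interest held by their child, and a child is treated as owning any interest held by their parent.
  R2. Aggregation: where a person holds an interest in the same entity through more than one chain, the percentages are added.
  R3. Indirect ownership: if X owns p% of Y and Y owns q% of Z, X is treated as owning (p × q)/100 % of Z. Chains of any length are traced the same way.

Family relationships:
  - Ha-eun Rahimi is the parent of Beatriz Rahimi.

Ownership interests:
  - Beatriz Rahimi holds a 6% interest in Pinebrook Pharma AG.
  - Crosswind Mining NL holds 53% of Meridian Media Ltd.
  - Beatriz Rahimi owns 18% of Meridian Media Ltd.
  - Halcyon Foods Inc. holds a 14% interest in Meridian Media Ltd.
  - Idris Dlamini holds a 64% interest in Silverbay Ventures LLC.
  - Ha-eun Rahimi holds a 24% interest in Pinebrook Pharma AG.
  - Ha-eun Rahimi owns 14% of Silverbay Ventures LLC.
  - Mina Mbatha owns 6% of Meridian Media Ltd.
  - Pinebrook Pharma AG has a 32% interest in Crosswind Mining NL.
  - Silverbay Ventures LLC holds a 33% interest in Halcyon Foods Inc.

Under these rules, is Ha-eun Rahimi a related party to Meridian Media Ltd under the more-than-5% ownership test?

By parent–child attribution (R1), Ha-eun Rahimi is treated as also owning Beatriz Rahimi's interest in Pinebrook Pharma AG, giving 24% + 6% = 30%.
By parent–child attribution (R1), Ha-eun Rahimi is treated as owning Beatriz Rahimi's 18% interest in Meridian Media Ltd.
Chain via Silverbay Ventures LLC → Halcyon Foods Inc. (R3): 14% × 33% × 14% = 0.6468% of Meridian Media Ltd.
Chain via Pinebrook Pharma AG → Crosswind Mining NL (R3): 30% × 32% × 53% = 5.088% of Meridian Media Ltd.
Direct interest in Meridian Media Ltd: 18%.
Aggregating (R2): 0.6468% + 5.088% + 18% = 23.7348%.
23.7348% exceeds the 5% threshold, so Ha-eun is a related party to Meridian Media Ltd.

Yes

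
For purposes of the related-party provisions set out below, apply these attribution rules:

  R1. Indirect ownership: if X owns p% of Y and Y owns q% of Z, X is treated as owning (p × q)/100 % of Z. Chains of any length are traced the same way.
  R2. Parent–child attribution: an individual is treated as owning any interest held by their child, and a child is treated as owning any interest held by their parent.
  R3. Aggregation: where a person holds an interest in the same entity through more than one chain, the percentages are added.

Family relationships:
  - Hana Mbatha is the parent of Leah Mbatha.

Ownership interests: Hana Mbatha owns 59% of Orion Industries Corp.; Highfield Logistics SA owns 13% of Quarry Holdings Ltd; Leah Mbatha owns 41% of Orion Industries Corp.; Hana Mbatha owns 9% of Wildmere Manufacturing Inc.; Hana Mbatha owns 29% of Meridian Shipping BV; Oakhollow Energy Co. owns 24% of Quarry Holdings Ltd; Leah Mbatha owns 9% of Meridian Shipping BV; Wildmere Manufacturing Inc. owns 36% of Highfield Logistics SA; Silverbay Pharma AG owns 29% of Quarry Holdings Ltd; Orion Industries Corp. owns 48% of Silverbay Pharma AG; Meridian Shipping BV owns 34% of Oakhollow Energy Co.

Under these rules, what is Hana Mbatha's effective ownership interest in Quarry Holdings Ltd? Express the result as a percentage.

By parent–child attribution (R2), Hana Mbatha is treated as also owning Leah Mbatha's interest in Orion Industries Corp, giving 59% + 41% = 100%.
By parent–child attribution (R2), Hana Mbatha is treated as also owning Leah Mbatha's interest in Meridian Shipping BV, giving 29% + 9% = 38%.
Chain via Orion Industries Corp. → Silverbay Pharma AG (R1): 100% × 48% × 29% = 13.92% of Quarry Holdings Ltd.
Chain via Wildmere Manufacturing Inc. → Highfield Logistics SA (R1): 9% × 36% × 13% = 0.4212% of Quarry Holdings Ltd.
Chain via Meridian Shipping BV → Oakhollow Energy Co. (R1): 38% × 34% × 24% = 3.1008% of Quarry Holdings Ltd.
Aggregating (R3): 13.92% + 0.4212% + 3.1008% = 17.442%.

17.442%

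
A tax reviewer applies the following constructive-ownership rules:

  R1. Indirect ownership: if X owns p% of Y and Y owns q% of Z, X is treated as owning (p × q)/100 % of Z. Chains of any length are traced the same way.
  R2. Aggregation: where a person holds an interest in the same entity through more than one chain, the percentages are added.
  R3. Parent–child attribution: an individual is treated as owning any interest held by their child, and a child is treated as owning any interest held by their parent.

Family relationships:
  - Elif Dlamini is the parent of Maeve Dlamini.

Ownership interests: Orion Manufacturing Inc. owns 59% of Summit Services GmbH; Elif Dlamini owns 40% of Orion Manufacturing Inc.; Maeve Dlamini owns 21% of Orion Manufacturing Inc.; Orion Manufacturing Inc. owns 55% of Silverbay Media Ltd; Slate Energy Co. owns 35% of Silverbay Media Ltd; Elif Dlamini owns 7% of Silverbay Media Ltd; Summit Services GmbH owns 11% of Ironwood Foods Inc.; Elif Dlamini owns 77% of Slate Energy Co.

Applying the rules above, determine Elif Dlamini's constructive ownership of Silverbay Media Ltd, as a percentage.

By parent–child attribution (R3), Elif Dlamini is treated as also owning Maeve Dlamini's interest in Orion Manufacturing Inc, giving 40% + 21% = 61%.
Chain via Orion Manufacturing Inc. (R1): 61% × 55% = 33.55% of Silverbay Media Ltd.
Chain via Slate Energy Co. (R1): 77% × 35% = 26.95% of Silverbay Media Ltd.
Direct interest in Silverbay Media Ltd: 7%.
Aggregating (R2): 33.55% + 26.95% + 7% = 67.5%.

67.5%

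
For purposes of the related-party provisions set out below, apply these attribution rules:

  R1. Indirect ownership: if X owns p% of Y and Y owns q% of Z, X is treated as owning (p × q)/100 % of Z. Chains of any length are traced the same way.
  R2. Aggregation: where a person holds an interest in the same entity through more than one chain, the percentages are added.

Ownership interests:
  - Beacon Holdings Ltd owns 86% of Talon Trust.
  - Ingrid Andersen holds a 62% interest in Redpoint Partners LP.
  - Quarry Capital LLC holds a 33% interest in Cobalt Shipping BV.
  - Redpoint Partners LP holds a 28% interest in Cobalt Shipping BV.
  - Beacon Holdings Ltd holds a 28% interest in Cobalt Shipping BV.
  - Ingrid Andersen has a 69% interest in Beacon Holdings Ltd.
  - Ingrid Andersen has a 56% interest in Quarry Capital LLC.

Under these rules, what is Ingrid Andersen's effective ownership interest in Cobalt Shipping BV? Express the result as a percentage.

55.16%

Chain via Redpoint Partners LP (R1): 62% × 28% = 17.36% of Cobalt Shipping BV.
Chain via Beacon Holdings Ltd (R1): 69% × 28% = 19.32% of Cobalt Shipping BV.
Chain via Quarry Capital LLC (R1): 56% × 33% = 18.48% of Cobalt Shipping BV.
Aggregating (R2): 17.36% + 19.32% + 18.48% = 55.16%.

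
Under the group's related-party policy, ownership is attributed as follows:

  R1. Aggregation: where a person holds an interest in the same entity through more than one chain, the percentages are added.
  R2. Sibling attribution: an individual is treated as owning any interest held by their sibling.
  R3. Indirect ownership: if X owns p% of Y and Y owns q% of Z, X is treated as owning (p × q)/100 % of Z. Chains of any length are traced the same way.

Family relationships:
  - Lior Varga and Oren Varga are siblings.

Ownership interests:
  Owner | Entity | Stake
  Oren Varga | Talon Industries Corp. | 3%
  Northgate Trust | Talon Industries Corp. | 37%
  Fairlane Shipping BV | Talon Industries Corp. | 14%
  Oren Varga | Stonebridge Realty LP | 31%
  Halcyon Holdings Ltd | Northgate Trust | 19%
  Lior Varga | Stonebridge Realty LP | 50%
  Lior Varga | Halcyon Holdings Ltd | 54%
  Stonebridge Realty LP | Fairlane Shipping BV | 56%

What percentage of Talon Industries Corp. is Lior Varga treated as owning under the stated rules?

By sibling attribution (R2), Lior Varga is treated as also owning Oren Varga's interest in Stonebridge Realty LP, giving 50% + 31% = 81%.
By sibling attribution (R2), Lior Varga is treated as owning Oren Varga's 3% interest in Talon Industries Corp.
Chain via Halcyon Holdings Ltd → Northgate Trust (R3): 54% × 19% × 37% = 3.7962% of Talon Industries Corp.
Chain via Stonebridge Realty LP → Fairlane Shipping BV (R3): 81% × 56% × 14% = 6.3504% of Talon Industries Corp.
Direct interest in Talon Industries Corp: 3%.
Aggregating (R1): 3.7962% + 6.3504% + 3% = 13.1466%.

13.1466%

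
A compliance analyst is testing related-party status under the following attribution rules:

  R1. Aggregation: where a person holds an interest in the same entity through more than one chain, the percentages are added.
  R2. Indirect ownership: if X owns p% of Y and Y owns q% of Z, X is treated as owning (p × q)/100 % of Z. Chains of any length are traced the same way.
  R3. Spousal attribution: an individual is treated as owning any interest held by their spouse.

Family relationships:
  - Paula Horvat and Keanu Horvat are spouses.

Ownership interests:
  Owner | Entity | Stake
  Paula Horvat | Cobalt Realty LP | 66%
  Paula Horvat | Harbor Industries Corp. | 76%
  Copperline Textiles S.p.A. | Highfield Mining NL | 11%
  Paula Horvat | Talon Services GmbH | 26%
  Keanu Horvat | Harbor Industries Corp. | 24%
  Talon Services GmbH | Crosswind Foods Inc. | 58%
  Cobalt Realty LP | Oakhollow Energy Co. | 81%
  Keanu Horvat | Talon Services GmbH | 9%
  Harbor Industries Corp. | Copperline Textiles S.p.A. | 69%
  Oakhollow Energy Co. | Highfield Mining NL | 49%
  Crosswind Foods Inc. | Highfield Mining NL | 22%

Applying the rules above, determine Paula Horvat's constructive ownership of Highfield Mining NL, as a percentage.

By spousal attribution (R3), Paula Horvat is treated as also owning Keanu Horvat's interest in Harbor Industries Corp, giving 76% + 24% = 100%.
By spousal attribution (R3), Paula Horvat is treated as also owning Keanu Horvat's interest in Talon Services GmbH, giving 26% + 9% = 35%.
Chain via Cobalt Realty LP → Oakhollow Energy Co. (R2): 66% × 81% × 49% = 26.1954% of Highfield Mining NL.
Chain via Harbor Industries Corp. → Copperline Textiles S.p.A. (R2): 100% × 69% × 11% = 7.59% of Highfield Mining NL.
Chain via Talon Services GmbH → Crosswind Foods Inc. (R2): 35% × 58% × 22% = 4.466% of Highfield Mining NL.
Aggregating (R1): 26.1954% + 7.59% + 4.466% = 38.2514%.

38.2514%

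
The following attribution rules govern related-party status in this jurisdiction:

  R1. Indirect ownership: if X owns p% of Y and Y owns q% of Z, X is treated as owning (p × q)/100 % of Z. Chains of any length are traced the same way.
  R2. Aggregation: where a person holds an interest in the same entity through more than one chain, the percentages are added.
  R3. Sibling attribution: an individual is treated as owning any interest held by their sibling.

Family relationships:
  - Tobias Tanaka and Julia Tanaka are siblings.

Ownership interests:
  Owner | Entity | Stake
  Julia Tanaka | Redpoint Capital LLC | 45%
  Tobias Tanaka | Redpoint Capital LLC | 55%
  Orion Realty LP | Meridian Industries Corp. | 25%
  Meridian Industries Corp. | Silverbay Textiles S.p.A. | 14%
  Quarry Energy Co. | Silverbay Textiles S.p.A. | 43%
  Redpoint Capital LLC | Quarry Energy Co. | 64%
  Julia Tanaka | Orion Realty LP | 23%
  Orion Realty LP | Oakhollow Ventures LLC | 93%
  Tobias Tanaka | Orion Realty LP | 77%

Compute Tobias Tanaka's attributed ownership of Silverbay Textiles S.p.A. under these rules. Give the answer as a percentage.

By sibling attribution (R3), Tobias Tanaka is treated as also owning Julia Tanaka's interest in Orion Realty LP, giving 77% + 23% = 100%.
By sibling attribution (R3), Tobias Tanaka is treated as also owning Julia Tanaka's interest in Redpoint Capital LLC, giving 55% + 45% = 100%.
Chain via Orion Realty LP → Meridian Industries Corp. (R1): 100% × 25% × 14% = 3.5% of Silverbay Textiles S.p.A.
Chain via Redpoint Capital LLC → Quarry Energy Co. (R1): 100% × 64% × 43% = 27.52% of Silverbay Textiles S.p.A.
Aggregating (R2): 3.5% + 27.52% = 31.02%.

31.02%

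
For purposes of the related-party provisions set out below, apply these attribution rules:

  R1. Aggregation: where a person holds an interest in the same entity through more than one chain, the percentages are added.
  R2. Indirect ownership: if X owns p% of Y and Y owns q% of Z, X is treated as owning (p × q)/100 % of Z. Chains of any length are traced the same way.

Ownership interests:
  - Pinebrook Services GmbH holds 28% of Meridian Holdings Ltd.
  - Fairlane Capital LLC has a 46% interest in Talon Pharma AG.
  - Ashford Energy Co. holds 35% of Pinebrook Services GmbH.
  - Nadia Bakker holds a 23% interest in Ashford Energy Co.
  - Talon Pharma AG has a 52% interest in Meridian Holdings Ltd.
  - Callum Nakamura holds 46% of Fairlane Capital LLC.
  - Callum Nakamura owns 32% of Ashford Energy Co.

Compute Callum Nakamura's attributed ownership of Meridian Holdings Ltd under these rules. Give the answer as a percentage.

14.1392%

Chain via Ashford Energy Co. → Pinebrook Services GmbH (R2): 32% × 35% × 28% = 3.136% of Meridian Holdings Ltd.
Chain via Fairlane Capital LLC → Talon Pharma AG (R2): 46% × 46% × 52% = 11.0032% of Meridian Holdings Ltd.
Aggregating (R1): 3.136% + 11.0032% = 14.1392%.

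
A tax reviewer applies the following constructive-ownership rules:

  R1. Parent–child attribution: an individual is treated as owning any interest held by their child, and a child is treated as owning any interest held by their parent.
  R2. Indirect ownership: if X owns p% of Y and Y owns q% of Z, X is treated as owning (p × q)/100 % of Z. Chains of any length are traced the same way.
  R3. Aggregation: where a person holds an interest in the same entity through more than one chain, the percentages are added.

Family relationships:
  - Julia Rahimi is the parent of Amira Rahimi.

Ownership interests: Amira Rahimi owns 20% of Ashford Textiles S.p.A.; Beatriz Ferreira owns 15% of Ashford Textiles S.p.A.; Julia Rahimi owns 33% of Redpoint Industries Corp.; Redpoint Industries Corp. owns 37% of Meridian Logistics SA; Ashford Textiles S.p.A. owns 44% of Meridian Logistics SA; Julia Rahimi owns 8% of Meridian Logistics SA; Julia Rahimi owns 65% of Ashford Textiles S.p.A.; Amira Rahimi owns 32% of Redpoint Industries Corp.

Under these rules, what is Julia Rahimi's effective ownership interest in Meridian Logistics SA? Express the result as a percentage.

By parent–child attribution (R1), Julia Rahimi is treated as also owning Amira Rahimi's interest in Redpoint Industries Corp, giving 33% + 32% = 65%.
By parent–child attribution (R1), Julia Rahimi is treated as also owning Amira Rahimi's interest in Ashford Textiles S.p.A, giving 65% + 20% = 85%.
Chain via Redpoint Industries Corp. (R2): 65% × 37% = 24.05% of Meridian Logistics SA.
Chain via Ashford Textiles S.p.A. (R2): 85% × 44% = 37.4% of Meridian Logistics SA.
Direct interest in Meridian Logistics SA: 8%.
Aggregating (R3): 24.05% + 37.4% + 8% = 69.45%.

69.45%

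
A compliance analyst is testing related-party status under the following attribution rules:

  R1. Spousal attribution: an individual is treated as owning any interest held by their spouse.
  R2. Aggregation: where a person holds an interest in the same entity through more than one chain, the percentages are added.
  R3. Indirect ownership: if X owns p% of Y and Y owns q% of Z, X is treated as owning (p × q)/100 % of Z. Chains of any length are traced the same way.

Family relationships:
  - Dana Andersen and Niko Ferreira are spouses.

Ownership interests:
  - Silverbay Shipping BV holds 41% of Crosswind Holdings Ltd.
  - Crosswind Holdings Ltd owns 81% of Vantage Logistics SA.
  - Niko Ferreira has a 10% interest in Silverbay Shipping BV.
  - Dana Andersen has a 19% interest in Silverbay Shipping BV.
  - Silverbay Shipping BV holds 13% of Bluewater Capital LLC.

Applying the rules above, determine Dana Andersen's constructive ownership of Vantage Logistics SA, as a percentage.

9.6309%

By spousal attribution (R1), Dana Andersen is treated as also owning Niko Ferreira's interest in Silverbay Shipping BV, giving 19% + 10% = 29%.
Chain via Silverbay Shipping BV → Crosswind Holdings Ltd (R3): 29% × 41% × 81% = 9.6309% of Vantage Logistics SA.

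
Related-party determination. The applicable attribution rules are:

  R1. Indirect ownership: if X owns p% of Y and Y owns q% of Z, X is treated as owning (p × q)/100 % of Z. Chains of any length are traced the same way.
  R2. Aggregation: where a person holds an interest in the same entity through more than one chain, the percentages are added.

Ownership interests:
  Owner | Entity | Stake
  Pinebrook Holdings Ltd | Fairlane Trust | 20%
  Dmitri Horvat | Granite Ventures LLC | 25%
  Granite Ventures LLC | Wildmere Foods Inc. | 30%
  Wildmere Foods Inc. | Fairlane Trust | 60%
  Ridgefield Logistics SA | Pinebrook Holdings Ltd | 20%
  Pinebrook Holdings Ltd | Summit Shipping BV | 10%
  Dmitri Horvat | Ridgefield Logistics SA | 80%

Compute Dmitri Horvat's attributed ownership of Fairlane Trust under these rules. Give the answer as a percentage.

7.7%

Chain via Granite Ventures LLC → Wildmere Foods Inc. (R1): 25% × 30% × 60% = 4.5% of Fairlane Trust.
Chain via Ridgefield Logistics SA → Pinebrook Holdings Ltd (R1): 80% × 20% × 20% = 3.2% of Fairlane Trust.
Aggregating (R2): 4.5% + 3.2% = 7.7%.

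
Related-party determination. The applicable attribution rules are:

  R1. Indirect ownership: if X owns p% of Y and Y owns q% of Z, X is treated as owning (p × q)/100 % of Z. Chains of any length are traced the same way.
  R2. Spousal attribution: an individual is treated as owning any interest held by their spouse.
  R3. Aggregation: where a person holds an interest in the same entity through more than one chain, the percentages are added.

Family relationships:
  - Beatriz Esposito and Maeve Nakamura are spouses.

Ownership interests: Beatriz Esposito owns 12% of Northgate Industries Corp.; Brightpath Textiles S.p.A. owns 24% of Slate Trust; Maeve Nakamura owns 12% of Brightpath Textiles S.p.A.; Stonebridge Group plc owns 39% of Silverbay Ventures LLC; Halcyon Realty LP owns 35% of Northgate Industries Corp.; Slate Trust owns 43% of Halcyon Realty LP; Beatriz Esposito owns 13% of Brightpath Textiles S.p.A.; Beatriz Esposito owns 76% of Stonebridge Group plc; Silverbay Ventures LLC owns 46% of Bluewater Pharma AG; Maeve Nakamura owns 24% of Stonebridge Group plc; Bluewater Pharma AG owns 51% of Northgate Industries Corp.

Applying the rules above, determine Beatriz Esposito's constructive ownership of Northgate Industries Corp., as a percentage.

By spousal attribution (R2), Beatriz Esposito is treated as also owning Maeve Nakamura's interest in Stonebridge Group plc, giving 76% + 24% = 100%.
By spousal attribution (R2), Beatriz Esposito is treated as also owning Maeve Nakamura's interest in Brightpath Textiles S.p.A, giving 13% + 12% = 25%.
Chain via Stonebridge Group plc → Silverbay Ventures LLC → Bluewater Pharma AG (R1): 100% × 39% × 46% × 51% = 9.1494% of Northgate Industries Corp.
Chain via Brightpath Textiles S.p.A. → Slate Trust → Halcyon Realty LP (R1): 25% × 24% × 43% × 35% = 0.903% of Northgate Industries Corp.
Direct interest in Northgate Industries Corp: 12%.
Aggregating (R3): 9.1494% + 0.903% + 12% = 22.0524%.

22.0524%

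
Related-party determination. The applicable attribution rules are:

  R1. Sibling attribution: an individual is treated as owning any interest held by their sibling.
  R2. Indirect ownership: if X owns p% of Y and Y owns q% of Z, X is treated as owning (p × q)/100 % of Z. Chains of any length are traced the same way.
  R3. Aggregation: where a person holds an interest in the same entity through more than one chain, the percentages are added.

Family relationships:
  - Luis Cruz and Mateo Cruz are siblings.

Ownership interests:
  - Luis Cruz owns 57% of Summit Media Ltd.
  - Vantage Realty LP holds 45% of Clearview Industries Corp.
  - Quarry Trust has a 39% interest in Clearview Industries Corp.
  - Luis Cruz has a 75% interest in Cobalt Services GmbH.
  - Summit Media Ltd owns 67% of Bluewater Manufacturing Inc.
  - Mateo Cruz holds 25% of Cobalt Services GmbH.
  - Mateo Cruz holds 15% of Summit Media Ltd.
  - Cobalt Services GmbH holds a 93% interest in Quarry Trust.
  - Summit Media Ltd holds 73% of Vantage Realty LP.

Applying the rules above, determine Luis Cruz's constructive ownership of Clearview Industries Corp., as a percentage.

By sibling attribution (R1), Luis Cruz is treated as also owning Mateo Cruz's interest in Summit Media Ltd, giving 57% + 15% = 72%.
By sibling attribution (R1), Luis Cruz is treated as also owning Mateo Cruz's interest in Cobalt Services GmbH, giving 75% + 25% = 100%.
Chain via Summit Media Ltd → Vantage Realty LP (R2): 72% × 73% × 45% = 23.652% of Clearview Industries Corp.
Chain via Cobalt Services GmbH → Quarry Trust (R2): 100% × 93% × 39% = 36.27% of Clearview Industries Corp.
Aggregating (R3): 23.652% + 36.27% = 59.922%.

59.922%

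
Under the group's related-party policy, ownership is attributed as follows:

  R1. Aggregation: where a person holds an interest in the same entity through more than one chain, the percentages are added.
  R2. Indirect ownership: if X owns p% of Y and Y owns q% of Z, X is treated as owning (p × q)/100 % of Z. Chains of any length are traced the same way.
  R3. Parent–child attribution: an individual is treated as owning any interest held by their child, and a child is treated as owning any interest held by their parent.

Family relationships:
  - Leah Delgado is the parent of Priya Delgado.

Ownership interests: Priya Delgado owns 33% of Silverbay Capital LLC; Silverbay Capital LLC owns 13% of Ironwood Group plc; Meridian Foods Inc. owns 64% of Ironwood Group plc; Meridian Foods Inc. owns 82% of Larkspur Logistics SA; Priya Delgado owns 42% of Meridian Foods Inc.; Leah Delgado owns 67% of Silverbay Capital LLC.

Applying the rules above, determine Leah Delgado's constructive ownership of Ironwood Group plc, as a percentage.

By parent–child attribution (R3), Leah Delgado is treated as also owning Priya Delgado's interest in Silverbay Capital LLC, giving 67% + 33% = 100%.
By parent–child attribution (R3), Leah Delgado is treated as owning Priya Delgado's 42% interest in Meridian Foods Inc.
Chain via Silverbay Capital LLC (R2): 100% × 13% = 13% of Ironwood Group plc.
Chain via Meridian Foods Inc. (R2): 42% × 64% = 26.88% of Ironwood Group plc.
Aggregating (R1): 13% + 26.88% = 39.88%.

39.88%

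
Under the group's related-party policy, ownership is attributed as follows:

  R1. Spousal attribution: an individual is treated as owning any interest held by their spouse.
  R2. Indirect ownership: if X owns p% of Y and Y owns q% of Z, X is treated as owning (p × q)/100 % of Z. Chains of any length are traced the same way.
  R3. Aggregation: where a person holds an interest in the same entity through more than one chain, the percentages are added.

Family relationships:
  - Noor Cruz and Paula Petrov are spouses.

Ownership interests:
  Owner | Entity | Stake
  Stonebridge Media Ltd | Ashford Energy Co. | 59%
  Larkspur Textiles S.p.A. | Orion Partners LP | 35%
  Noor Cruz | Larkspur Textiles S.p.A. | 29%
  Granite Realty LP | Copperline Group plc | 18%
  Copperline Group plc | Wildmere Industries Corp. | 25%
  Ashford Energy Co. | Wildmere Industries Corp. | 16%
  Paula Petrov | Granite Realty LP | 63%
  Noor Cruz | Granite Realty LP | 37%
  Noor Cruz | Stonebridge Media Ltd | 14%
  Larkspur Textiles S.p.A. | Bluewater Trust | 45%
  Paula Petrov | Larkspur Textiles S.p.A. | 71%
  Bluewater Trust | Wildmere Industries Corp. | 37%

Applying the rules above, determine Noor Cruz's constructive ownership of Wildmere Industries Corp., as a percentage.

22.4716%

By spousal attribution (R1), Noor Cruz is treated as also owning Paula Petrov's interest in Granite Realty LP, giving 37% + 63% = 100%.
By spousal attribution (R1), Noor Cruz is treated as also owning Paula Petrov's interest in Larkspur Textiles S.p.A, giving 29% + 71% = 100%.
Chain via Stonebridge Media Ltd → Ashford Energy Co. (R2): 14% × 59% × 16% = 1.3216% of Wildmere Industries Corp.
Chain via Granite Realty LP → Copperline Group plc (R2): 100% × 18% × 25% = 4.5% of Wildmere Industries Corp.
Chain via Larkspur Textiles S.p.A. → Bluewater Trust (R2): 100% × 45% × 37% = 16.65% of Wildmere Industries Corp.
Aggregating (R3): 1.3216% + 4.5% + 16.65% = 22.4716%.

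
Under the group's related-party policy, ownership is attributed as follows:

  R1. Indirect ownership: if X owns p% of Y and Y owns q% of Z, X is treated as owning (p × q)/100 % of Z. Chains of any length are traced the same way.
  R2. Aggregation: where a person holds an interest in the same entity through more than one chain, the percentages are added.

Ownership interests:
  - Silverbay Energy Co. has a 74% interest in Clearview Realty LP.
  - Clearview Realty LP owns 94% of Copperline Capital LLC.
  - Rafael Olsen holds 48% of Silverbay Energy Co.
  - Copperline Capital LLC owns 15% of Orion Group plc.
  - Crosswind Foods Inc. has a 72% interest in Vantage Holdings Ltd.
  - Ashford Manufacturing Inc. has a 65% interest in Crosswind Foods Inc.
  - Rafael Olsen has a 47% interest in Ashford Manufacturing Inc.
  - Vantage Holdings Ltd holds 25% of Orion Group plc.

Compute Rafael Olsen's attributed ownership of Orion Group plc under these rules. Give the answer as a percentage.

Chain via Ashford Manufacturing Inc. → Crosswind Foods Inc. → Vantage Holdings Ltd (R1): 47% × 65% × 72% × 25% = 5.499% of Orion Group plc.
Chain via Silverbay Energy Co. → Clearview Realty LP → Copperline Capital LLC (R1): 48% × 74% × 94% × 15% = 5.00832% of Orion Group plc.
Aggregating (R2): 5.499% + 5.00832% = 10.50732%.

10.50732%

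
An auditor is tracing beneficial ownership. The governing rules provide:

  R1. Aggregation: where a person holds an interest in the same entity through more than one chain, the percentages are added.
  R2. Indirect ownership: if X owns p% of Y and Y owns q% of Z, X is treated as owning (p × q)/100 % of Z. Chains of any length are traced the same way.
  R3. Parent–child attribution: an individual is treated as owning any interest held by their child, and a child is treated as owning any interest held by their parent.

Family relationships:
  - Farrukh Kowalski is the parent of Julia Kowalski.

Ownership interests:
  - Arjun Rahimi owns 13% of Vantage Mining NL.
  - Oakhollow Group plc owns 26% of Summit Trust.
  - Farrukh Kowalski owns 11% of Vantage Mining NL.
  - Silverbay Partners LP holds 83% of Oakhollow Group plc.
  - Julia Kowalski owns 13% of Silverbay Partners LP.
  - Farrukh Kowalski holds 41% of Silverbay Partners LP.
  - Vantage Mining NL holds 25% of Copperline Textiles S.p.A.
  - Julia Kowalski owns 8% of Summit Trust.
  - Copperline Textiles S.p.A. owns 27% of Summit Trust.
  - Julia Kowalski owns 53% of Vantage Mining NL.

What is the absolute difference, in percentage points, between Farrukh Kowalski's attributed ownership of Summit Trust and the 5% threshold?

By parent–child attribution (R3), Farrukh Kowalski is treated as also owning Julia Kowalski's interest in Vantage Mining NL, giving 11% + 53% = 64%.
By parent–child attribution (R3), Farrukh Kowalski is treated as also owning Julia Kowalski's interest in Silverbay Partners LP, giving 41% + 13% = 54%.
By parent–child attribution (R3), Farrukh Kowalski is treated as owning Julia Kowalski's 8% interest in Summit Trust.
Chain via Vantage Mining NL → Copperline Textiles S.p.A. (R2): 64% × 25% × 27% = 4.32% of Summit Trust.
Chain via Silverbay Partners LP → Oakhollow Group plc (R2): 54% × 83% × 26% = 11.6532% of Summit Trust.
Direct interest in Summit Trust: 8%.
Aggregating (R1): 4.32% + 11.6532% + 8% = 23.9732%.
23.9732% exceeds the 5% threshold by 18.9732 percentage points.

18.9732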